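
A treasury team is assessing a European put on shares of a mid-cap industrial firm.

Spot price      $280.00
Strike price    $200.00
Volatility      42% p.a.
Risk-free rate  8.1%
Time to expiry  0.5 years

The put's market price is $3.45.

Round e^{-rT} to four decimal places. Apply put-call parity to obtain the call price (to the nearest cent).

exp(−rT) = exp(−0.081·0.5) = 0.9603
Put-call parity: C − P = S − K·e^(−rT) = 280 − 200·0.9603 = 280 − 192.0600 = 87.9400
C = P + (C − P) = 3.45 + (87.9400) = 91.3900

$91.39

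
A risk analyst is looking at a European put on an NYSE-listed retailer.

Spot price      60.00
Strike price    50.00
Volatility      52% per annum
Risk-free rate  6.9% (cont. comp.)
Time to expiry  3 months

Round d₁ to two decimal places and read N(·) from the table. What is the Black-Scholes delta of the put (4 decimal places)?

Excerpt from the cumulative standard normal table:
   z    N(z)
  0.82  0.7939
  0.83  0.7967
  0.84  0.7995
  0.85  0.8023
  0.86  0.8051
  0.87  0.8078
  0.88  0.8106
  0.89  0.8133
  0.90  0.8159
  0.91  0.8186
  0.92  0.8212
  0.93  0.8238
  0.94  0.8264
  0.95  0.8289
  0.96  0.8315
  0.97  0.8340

σ√T = 0.52·√0.25 = 0.2600
d₁ = [ln(60/50) + (0.069 + 0.52²/2)·0.25] / 0.2600 = [0.1823 + 0.0511] / 0.2600 = 0.8976 ≈ 0.90
N(d₁) = N(0.90) = 0.8159
Δ_put = N(d₁) − 1 = 0.8159 − 1 = -0.1841

-0.1841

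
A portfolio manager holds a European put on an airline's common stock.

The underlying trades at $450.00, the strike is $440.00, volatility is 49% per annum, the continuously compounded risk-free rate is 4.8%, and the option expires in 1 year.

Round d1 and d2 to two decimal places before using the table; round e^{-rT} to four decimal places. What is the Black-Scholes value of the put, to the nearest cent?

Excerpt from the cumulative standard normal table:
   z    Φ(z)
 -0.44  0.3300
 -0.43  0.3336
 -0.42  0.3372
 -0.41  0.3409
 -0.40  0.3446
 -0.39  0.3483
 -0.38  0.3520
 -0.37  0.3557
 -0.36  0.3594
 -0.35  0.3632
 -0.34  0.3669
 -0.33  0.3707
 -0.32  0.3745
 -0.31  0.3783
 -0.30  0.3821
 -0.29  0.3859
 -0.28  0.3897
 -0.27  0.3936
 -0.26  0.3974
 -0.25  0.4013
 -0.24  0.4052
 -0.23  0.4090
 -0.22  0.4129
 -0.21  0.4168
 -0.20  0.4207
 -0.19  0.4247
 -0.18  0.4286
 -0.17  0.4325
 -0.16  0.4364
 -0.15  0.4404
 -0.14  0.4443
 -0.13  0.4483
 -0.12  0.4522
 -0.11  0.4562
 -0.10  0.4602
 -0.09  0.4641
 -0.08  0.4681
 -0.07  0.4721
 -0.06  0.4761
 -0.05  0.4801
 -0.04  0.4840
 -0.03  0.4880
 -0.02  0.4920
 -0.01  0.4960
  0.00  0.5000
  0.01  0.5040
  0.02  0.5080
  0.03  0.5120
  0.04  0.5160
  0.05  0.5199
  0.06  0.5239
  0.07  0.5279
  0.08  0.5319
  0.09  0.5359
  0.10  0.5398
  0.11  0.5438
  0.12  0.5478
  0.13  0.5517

σ√T = 0.49·√1 = 0.4900
d₁ = [ln(450/440) + (0.048 + ½·0.49²)·1] / (σ√T) = (0.0225 + 0.1680) / 0.4900 = 0.3888 → 0.39
d₂ = 0.3888 − 0.4900 = -0.1012 → -0.10
e^(−rT) = e^(−0.048·1) = 0.9531
N(−d₂) = N(0.10) = 0.5398;  N(−d₁) = N(-0.39) = 0.3483
P = 440·0.9531·0.5398 − 450·0.3483 = 226.3727 − 156.7350 = 69.6377

$69.64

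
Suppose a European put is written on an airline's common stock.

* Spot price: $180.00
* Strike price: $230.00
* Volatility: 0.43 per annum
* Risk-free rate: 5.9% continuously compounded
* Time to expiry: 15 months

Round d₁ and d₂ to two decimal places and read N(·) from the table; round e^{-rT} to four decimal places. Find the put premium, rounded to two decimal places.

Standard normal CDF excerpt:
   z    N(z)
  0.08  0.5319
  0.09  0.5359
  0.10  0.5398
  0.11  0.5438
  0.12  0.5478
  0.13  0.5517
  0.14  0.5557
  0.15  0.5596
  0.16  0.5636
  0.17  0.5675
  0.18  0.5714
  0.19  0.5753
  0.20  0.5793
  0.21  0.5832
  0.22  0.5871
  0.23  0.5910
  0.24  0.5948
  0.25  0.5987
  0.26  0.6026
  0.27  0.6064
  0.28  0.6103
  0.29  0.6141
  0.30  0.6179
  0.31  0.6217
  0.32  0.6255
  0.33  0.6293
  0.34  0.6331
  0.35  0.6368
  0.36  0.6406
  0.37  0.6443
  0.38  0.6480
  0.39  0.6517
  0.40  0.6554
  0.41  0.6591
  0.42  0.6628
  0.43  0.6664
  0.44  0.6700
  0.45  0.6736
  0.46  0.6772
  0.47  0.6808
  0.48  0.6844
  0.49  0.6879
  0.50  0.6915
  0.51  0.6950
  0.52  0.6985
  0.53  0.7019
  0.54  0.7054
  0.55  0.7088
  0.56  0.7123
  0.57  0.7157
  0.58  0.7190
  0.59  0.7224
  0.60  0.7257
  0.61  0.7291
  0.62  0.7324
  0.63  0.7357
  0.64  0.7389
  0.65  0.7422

σ√T = 0.43·√1.25 = 0.4808
d₁ = [ln(180/230) + (0.059 + 0.43²/2)·1.25] / 0.4808 = [-0.2451 + 0.1893] / 0.4808 = -0.1161 ≈ -0.12
d₂ = d₁ − σ√T = -0.1161 − 0.4808 = -0.5968 ≈ -0.60
exp(−rT) = exp(−0.059·1.25) = 0.9289
N(−d₂) = N(0.60) = 0.7257;  N(−d₁) = N(0.12) = 0.5478
P = 230·0.9289·0.7257 − 180·0.5478 = 155.0436 − 98.6040 = 56.4396

$56.44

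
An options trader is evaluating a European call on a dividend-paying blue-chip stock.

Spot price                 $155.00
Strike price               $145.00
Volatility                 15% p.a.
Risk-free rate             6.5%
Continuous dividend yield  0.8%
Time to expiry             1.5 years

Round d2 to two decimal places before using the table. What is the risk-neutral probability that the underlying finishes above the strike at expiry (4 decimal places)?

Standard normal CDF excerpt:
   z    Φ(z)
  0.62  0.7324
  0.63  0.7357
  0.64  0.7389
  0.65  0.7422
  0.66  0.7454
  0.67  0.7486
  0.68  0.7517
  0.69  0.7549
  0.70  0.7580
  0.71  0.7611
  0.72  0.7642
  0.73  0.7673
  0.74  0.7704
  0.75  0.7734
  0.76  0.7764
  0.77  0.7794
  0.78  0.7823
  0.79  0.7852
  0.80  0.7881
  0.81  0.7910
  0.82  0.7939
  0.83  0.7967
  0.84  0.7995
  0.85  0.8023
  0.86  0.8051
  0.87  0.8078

0.7704

σ√T = 0.15·√1.5 = 0.1837
d₁ = [ln(155/145) + (0.065 − 0.008 + ½·0.15²)·1.5] / (σ√T) = (0.0667 + 0.1024) / 0.1837 = 0.9203 → 0.92
d₂ = 0.9203 − 0.1837 = 0.7366 → 0.74
Pr(exercise) under Q = N(d₂) = 0.7704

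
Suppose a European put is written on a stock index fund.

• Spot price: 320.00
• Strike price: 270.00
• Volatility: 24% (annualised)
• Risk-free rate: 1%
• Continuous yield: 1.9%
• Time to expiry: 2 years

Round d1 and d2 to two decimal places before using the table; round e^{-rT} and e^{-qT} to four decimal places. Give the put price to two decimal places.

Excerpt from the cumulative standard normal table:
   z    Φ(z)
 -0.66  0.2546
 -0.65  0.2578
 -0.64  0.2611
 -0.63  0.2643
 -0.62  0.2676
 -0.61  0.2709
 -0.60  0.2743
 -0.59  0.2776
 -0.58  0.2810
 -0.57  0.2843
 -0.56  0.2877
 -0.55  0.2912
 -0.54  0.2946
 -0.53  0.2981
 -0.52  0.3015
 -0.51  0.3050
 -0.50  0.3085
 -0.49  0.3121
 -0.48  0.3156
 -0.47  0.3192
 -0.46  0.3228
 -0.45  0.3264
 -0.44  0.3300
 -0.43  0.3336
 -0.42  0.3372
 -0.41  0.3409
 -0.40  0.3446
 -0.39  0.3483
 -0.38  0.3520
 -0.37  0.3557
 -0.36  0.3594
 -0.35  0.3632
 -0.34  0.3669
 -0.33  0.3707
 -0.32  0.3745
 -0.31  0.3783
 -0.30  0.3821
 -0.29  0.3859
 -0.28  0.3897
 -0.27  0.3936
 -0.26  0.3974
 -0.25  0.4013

T = 2;  σ√T = 0.3394
d₁ = [ln(320/270) + (0.01 − 0.019 + ½·0.24²)·2] / (σ√T) = (0.1699 + 0.0396) / 0.3394 = 0.6172 ⇒ 0.62
d₂ = 0.6172 − 0.3394 = 0.2778 ⇒ 0.28
e^(−qT) = e^(−0.019·2) = 0.9627;  e^(−rT) = e^(−0.01·2) = 0.9802
N(−d₂) = N(-0.28) = 0.3897;  N(−d₁) = N(-0.62) = 0.2676
P = 270·0.9802·0.3897 − 320·0.9627·0.2676 = 103.1357 − 82.4379 = 20.6977

20.70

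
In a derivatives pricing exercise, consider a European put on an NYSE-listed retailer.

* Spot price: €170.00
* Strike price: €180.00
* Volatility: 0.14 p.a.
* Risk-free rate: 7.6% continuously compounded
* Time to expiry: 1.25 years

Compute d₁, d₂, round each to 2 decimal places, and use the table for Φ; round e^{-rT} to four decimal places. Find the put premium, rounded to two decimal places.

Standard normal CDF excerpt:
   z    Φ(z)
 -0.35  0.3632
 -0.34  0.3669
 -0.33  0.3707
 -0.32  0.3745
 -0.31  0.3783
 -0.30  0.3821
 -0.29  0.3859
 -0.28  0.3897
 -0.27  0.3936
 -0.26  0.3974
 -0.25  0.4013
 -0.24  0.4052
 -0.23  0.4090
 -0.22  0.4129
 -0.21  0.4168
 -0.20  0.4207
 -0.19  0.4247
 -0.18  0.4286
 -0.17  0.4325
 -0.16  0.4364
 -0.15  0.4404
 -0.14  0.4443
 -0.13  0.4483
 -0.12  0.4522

σ√T = 0.14·√1.25 = 0.1565
d₁ = [ln(170/180) + (0.076 + 0.14²/2)·1.25] / 0.1565 = [-0.0572 + 0.1072] / 0.1565 = 0.3200 → 0.32
d₂ = d₁ − σ√T = 0.3200 − 0.1565 = 0.1635 → 0.16
e^(−rT) = e^(−0.076·1.25) = 0.9094
N(−d₂) = N(-0.16) = 0.4364;  N(−d₁) = N(-0.32) = 0.3745
P = 180·0.9094·0.4364 − 170·0.3745 = 71.4352 − 63.6650 = 7.7702

€7.77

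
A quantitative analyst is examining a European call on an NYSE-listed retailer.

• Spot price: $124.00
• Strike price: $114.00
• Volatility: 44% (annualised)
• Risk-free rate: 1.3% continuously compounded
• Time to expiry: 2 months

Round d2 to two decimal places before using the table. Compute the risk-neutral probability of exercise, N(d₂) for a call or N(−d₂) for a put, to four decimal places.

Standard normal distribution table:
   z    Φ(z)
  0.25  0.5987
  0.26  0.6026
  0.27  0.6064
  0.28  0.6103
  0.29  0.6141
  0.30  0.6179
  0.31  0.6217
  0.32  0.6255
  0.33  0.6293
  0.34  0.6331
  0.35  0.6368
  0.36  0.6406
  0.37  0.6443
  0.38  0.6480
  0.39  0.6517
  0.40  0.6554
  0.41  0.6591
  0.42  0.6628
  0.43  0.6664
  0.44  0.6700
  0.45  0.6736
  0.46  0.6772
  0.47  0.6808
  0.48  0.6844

σ√T = 0.44 × 0.4082 = 0.1796
d₁ = [ln(124/114) + (0.013 + 0.44²/2)·0.1667] / 0.1796 = [0.0841 + 0.0183] / 0.1796 = 0.5700 ≈ 0.57
d₂ = d₁ − σ√T = 0.5700 − 0.1796 = 0.3903 ≈ 0.39
Pr(exercise) under Q = N(d₂) = 0.6517

0.6517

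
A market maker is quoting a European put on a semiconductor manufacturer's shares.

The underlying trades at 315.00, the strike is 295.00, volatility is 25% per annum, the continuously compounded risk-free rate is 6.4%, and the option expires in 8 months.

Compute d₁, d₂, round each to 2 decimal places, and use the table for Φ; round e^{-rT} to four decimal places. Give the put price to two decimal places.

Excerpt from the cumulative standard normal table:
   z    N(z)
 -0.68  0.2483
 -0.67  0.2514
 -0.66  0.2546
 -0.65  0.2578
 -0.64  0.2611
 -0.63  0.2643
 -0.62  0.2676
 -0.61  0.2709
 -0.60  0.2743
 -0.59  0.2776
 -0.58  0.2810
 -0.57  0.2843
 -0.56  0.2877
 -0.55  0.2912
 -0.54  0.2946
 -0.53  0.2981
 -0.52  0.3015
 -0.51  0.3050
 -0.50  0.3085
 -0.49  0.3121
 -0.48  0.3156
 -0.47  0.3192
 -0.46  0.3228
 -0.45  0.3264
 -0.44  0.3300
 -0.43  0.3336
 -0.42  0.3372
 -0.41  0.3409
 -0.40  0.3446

11.04

σ√T = 0.25·√0.6667 = 0.2041
d₁ = [ln(315/295) + (0.064 + ½·0.25²)·0.6667] / (σ√T) = (0.0656 + 0.0635) / 0.2041 = 0.6324 which rounds to 0.63
d₂ = 0.6324 − 0.2041 = 0.4283 which rounds to 0.43
e^(−rT) = e^(−0.064·0.6667) = 0.9582
N(−d₂) = N(-0.43) = 0.3336;  N(−d₁) = N(-0.63) = 0.2643
P = 295·0.9582·0.3336 − 315·0.2643 = 94.2984 − 83.2545 = 11.0439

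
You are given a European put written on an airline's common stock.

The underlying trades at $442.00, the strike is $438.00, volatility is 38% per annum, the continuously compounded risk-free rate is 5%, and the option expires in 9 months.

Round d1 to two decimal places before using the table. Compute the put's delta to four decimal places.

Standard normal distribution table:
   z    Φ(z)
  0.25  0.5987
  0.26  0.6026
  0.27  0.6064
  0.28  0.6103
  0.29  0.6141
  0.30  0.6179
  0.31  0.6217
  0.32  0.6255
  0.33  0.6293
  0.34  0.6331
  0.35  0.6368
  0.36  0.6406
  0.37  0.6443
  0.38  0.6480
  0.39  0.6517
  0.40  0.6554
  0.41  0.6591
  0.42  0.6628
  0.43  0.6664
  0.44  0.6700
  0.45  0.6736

T = 0.75;  σ√T = 0.3291
d₁ = [ln(442/438) + (0.05 + 0.38²/2)·0.75] / 0.3291 = [0.0091 + 0.0917] / 0.3291 = 0.3061 → 0.31
N(d₁) = N(0.31) = 0.6217
Δ_put = N(d₁) − 1 = 0.6217 − 1 = -0.3783

-0.3783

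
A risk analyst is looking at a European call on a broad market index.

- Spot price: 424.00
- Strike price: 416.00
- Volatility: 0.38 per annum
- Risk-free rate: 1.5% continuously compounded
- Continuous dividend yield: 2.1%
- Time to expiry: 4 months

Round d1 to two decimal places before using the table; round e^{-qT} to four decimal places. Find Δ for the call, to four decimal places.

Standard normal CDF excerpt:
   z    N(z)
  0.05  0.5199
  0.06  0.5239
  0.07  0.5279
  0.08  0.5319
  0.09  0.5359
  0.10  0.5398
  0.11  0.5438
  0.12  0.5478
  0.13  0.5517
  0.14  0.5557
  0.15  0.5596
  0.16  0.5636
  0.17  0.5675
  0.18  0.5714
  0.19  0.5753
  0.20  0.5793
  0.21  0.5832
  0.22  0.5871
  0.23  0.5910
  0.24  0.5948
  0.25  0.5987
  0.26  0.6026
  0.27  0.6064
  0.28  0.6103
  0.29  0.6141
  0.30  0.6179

σ√T = 0.38 × 0.5774 = 0.2194
ln(S/K) + (r − q + σ²/2)T = ln(424/416) + (0.015 − 0.021 + 0.38²/2)·0.3333 = 0.0190 + 0.0221 = 0.0411
d₁ = 0.0411 / 0.2194 = 0.1874 which rounds to 0.19
N(d₁) = N(0.19) = 0.5753
Δ_call = exp(−qT)·N(d₁) = 0.9930·0.5753 = 0.5713

0.5713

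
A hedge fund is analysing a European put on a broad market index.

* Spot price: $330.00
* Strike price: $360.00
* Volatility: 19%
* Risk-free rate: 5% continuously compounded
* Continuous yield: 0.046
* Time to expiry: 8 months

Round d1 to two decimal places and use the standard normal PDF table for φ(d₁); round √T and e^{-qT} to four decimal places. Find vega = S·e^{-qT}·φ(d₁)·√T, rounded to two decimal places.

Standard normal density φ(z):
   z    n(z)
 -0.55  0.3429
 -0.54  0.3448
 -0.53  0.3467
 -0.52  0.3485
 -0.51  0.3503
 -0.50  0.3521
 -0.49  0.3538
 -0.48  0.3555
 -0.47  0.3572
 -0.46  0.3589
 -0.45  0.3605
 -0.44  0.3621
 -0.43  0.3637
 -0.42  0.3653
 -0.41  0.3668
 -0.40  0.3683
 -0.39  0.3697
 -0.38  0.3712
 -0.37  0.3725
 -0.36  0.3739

T = 0.6667;  σ√T = 0.1551
d₁ = [ln(330/360) + (0.05 − 0.046 + 0.19²/2)·0.6667] / 0.1551 = [-0.0870 + 0.0147] / 0.1551 = -0.4661 → -0.47
√T = √0.6667 = 0.8165
φ(d₁) = φ(-0.47) = 0.3572
e^(−qT) = e^(−0.046·0.6667) = 0.9698
vega = S·e^(−qT)·φ(d₁)·√T = 330·0.9698·0.3572·0.8165 = 93.3391
(The call has the same vega.)

93.34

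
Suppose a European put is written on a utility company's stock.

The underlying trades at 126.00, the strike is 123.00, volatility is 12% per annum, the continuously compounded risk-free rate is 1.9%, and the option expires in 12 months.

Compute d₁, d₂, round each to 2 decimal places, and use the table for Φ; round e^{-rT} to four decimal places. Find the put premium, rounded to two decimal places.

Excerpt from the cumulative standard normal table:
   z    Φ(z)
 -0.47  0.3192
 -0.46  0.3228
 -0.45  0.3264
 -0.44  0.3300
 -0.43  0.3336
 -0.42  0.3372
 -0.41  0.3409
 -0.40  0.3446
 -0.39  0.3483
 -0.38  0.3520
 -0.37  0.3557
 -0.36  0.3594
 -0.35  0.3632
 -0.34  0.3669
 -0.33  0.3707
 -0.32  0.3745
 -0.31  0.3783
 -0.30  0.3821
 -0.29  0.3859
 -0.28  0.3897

3.63

σ√T = 0.12 × 1.0000 = 0.1200
d₁ = [ln(126/123) + (0.019 + 0.12²/2)·1] / 0.1200 = [0.0241 + 0.0262] / 0.1200 = 0.4191 ⇒ 0.42
d₂ = d₁ − σ√T = 0.4191 − 0.1200 = 0.2991 ⇒ 0.30
e^(−rT) = e^(−0.019·1) = 0.9812
N(−d₂) = N(-0.30) = 0.3821;  N(−d₁) = N(-0.42) = 0.3372
P = 123·0.9812·0.3821 − 126·0.3372 = 46.1147 − 42.4872 = 3.6275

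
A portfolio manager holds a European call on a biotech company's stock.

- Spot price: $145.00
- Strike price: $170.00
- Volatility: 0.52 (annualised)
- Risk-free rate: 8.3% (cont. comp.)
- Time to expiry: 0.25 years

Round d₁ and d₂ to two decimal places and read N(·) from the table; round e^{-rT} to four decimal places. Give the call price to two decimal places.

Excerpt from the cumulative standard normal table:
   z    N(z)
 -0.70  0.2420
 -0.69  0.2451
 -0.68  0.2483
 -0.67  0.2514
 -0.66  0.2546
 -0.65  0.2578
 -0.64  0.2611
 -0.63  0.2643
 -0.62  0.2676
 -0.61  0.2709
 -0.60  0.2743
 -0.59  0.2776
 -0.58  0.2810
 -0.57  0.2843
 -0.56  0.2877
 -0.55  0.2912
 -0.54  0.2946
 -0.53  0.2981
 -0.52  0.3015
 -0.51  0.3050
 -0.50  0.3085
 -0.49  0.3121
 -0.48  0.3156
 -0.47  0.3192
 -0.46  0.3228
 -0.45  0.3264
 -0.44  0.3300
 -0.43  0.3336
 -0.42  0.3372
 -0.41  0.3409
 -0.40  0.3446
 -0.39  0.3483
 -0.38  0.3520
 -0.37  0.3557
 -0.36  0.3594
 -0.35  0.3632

$7.57

T = 0.25;  σ√T = 0.2600
d₁ = [ln(145/170) + (0.083 + 0.52²/2)·0.25] / 0.2600 = [-0.1591 + 0.0546] / 0.2600 = -0.4020 ⇒ -0.40
d₂ = d₁ − σ√T = -0.4020 − 0.2600 = -0.6620 ⇒ -0.66
e^(−rT) = e^(−0.083·0.25) = 0.9795
N(d₁) = N(-0.40) = 0.3446;  N(d₂) = N(-0.66) = 0.2546
C = 145·0.3446 − 170·0.9795·0.2546 = 49.9670 − 42.3947 = 7.5723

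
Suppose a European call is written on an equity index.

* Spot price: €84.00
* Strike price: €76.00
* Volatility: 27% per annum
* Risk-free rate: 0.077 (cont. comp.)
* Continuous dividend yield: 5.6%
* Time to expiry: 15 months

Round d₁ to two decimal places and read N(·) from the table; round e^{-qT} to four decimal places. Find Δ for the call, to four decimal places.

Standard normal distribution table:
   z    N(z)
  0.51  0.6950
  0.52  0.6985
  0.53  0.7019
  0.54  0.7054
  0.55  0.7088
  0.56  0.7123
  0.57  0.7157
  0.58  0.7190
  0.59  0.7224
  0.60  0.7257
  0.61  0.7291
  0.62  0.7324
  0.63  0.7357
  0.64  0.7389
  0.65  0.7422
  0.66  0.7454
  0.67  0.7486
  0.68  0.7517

T = 1.25;  σ√T = 0.3019
ln(S/K) + (r − q + σ²/2)T = ln(84/76) + (0.077 − 0.056 + 0.27²/2)·1.25 = 0.1001 + 0.0718 = 0.1719
d₁ = 0.1719 / 0.3019 = 0.5694 which rounds to 0.57
N(d₁) = N(0.57) = 0.7157
Δ_call = e^(−qT)·N(d₁) = 0.9324·0.7157 = 0.6673

0.6673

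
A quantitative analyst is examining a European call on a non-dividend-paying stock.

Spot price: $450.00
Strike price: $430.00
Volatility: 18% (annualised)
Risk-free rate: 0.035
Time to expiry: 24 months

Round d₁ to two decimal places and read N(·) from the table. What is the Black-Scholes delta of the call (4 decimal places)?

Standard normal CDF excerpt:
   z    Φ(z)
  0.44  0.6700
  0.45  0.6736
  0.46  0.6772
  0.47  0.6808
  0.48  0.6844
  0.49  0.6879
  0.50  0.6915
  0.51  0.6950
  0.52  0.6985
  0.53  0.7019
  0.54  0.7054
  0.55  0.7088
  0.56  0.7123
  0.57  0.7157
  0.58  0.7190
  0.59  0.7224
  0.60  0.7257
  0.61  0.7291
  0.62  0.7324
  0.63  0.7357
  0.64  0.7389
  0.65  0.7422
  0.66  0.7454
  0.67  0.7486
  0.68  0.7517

0.7190

σ√T = 0.18·√2 = 0.2546
d₁ = [ln(450/430) + (0.035 + 0.18²/2)·2] / 0.2546 = [0.0455 + 0.1024] / 0.2546 = 0.5809 ⇒ 0.58
N(d₁) = N(0.58) = 0.7190
Δ_call = N(d₁) = 0.7190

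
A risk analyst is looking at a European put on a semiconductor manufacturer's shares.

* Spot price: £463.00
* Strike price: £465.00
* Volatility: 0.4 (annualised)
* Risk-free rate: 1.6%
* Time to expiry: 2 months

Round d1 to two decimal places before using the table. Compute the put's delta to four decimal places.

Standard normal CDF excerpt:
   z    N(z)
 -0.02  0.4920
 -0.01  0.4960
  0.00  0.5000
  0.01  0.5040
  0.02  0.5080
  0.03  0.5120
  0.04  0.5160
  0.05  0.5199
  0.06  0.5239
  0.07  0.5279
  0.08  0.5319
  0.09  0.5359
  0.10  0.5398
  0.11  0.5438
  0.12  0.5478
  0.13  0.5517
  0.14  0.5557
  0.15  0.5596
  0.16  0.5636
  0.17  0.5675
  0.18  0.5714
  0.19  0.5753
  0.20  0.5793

-0.4721

T = 0.1667;  σ√T = 0.1633
d₁ = [ln(463/465) + (0.016 + 0.4²/2)·0.1667] / 0.1633 = [-0.0043 + 0.0160] / 0.1633 = 0.0716 ≈ 0.07
N(d₁) = N(0.07) = 0.5279
Δ_put = N(d₁) − 1 = 0.5279 − 1 = -0.4721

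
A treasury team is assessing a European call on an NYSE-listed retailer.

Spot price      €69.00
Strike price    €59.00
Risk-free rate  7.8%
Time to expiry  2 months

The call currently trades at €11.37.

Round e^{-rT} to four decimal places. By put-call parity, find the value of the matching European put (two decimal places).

exp(−rT) = exp(−0.078·0.1667) = 0.9871
Put-call parity: C − P = S − K·e^(−rT) = 69 − 59·0.9871 = 69 − 58.2389 = 10.7611
P = C − (C − P) = 11.37 − (10.7611) = 0.6089

€0.61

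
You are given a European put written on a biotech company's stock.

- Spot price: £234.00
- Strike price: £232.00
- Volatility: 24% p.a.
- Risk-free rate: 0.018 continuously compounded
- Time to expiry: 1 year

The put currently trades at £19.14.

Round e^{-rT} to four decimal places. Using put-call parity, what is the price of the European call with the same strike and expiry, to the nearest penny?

£25.27

exp(−rT) = exp(−0.018·1) = 0.9822
Put-call parity: C − P = S − K·e^(−rT) = 234 − 232·0.9822 = 234 − 227.8704 = 6.1296
C = P + (C − P) = 19.14 + (6.1296) = 25.2696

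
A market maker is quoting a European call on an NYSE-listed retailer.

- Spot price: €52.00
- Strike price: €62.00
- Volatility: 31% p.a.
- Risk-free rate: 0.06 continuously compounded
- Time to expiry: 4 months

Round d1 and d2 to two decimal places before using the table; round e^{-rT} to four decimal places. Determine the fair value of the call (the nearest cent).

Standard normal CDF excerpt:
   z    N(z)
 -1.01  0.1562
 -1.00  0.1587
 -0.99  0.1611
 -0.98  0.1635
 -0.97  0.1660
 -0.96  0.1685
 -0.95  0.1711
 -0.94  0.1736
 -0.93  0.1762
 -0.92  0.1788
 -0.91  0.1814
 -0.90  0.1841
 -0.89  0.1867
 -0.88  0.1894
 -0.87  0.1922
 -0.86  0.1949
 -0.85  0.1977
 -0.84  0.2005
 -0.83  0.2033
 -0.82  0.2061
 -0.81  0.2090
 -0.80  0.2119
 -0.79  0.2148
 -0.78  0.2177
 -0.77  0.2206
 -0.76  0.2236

€1.08

σ√T = 0.31 × 0.5774 = 0.1790
d₁ = [ln(52/62) + (0.06 + 0.31²/2)·0.3333] / 0.1790 = [-0.1759 + 0.0360] / 0.1790 = -0.7815 which rounds to -0.78
d₂ = d₁ − σ√T = -0.7815 − 0.1790 = -0.9605 which rounds to -0.96
exp(−rT) = exp(−0.06·0.3333) = 0.9802
C = 52·N(-0.78) − 62·0.9802·N(-0.96) = 52·0.2177 − 62·0.9802·0.1685 = 11.3204 − 10.2401 = 1.0803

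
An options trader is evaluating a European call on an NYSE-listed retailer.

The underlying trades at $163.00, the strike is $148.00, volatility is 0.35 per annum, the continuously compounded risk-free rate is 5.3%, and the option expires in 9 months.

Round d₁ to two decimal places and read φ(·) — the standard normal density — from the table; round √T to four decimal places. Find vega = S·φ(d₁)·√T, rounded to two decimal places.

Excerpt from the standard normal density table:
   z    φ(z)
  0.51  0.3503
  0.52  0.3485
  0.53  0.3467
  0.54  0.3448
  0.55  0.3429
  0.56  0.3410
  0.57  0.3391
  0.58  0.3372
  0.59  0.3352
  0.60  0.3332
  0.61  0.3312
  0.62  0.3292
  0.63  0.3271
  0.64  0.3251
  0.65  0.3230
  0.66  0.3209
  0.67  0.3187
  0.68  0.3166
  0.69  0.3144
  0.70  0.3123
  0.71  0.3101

47.03

T = 0.75;  σ√T = 0.3031
d₁ = [ln(163/148) + (0.053 + 0.35²/2)·0.75] / 0.3031 = [0.0965 + 0.0857] / 0.3031 = 0.6012 → 0.60
√T = √0.75 = 0.8660
φ(d₁) = φ(0.60) = 0.3332
vega = S·φ(d₁)·√T = 163·0.3332·0.8660 = 47.0338
(Vega is the same for a European call and put with the same parameters.)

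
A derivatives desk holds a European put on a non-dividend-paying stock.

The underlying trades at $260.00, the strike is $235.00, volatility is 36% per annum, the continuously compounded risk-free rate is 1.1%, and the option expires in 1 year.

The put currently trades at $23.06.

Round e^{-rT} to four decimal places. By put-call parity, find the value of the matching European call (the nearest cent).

$50.62

exp(−rT) = exp(−0.011·1) = 0.9891
Put-call parity: C − P = S − K·e^(−rT) = 260 − 235·0.9891 = 260 − 232.4385 = 27.5615
C = P + (C − P) = 23.06 + (27.5615) = 50.6215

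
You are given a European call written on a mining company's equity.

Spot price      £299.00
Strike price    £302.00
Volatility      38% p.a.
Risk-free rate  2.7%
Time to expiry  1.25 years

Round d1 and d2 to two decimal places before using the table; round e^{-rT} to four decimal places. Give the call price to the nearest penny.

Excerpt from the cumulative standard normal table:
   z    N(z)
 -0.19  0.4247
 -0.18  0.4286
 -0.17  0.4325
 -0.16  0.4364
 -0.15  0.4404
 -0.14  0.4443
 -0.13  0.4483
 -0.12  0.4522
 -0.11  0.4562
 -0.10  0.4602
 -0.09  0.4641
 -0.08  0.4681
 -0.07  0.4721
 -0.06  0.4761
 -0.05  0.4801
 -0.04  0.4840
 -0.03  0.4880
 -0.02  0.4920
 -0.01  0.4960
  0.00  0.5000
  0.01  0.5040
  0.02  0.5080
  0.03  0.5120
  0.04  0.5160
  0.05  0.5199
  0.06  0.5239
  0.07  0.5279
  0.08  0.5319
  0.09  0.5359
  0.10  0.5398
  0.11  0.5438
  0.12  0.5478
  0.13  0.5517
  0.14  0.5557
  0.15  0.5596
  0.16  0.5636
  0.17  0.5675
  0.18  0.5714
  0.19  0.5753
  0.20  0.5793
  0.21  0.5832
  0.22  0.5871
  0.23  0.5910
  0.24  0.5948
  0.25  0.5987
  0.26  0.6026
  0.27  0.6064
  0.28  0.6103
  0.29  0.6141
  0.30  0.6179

T = 1.25;  σ√T = 0.4249
ln(S/K) + (r + σ²/2)T = ln(299/302) + (0.027 + 0.38²/2)·1.25 = -0.0100 + 0.1240 = 0.1140
d₁ = 0.1140 / 0.4249 = 0.2684 ⇒ 0.27
d₂ = d₁ − σ√T = 0.2684 − 0.4249 = -0.1565 ⇒ -0.16
exp(−rT) = exp(−0.027·1.25) = 0.9668
C = 299·N(0.27) − 302·0.9668·N(-0.16) = 299·0.6064 − 302·0.9668·0.4364 = 181.3136 − 127.4173 = 53.8963

£53.90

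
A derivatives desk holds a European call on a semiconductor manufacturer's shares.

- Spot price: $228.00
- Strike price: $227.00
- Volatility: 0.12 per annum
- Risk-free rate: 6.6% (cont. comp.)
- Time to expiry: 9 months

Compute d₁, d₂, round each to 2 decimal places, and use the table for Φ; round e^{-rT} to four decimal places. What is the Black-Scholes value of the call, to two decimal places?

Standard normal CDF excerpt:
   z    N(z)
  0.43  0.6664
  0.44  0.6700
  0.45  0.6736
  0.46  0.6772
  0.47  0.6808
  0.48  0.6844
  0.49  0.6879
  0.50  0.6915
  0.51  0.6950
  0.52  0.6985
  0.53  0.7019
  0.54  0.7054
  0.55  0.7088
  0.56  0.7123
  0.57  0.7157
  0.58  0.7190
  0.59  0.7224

$16.10

σ√T = 0.12 × 0.8660 = 0.1039
d₁ = [ln(228/227) + (0.066 + 0.12²/2)·0.75] / 0.1039 = [0.0044 + 0.0549] / 0.1039 = 0.5706 which rounds to 0.57
d₂ = d₁ − σ√T = 0.5706 − 0.1039 = 0.4666 which rounds to 0.47
exp(−rT) = exp(−0.066·0.75) = 0.9517
N(d₁) = N(0.57) = 0.7157;  N(d₂) = N(0.47) = 0.6808
C = 228·0.7157 − 227·0.9517·0.6808 = 163.1796 − 147.0772 = 16.1024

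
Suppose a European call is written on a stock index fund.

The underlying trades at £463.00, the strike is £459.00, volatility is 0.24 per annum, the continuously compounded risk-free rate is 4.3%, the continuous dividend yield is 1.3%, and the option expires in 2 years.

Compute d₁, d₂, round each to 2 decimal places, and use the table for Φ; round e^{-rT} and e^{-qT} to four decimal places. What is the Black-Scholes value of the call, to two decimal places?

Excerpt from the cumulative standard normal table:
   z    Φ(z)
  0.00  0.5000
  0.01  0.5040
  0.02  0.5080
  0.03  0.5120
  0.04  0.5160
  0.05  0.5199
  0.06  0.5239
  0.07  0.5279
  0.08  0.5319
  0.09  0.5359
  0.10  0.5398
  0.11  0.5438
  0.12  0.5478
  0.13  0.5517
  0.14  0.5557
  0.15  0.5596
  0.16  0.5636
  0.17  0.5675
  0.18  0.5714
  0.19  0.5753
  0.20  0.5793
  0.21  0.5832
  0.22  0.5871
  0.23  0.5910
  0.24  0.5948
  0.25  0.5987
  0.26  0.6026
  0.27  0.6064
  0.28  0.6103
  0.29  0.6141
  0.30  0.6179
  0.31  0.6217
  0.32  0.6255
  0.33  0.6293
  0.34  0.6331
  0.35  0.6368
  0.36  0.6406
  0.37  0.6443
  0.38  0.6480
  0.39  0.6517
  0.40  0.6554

T = 2;  σ√T = 0.3394
d₁ = [ln(463/459) + (0.043 − 0.013 + 0.24²/2)·2] / 0.3394 = [0.0087 + 0.1176] / 0.3394 = 0.3720 which rounds to 0.37
d₂ = d₁ − σ√T = 0.3720 − 0.3394 = 0.0326 which rounds to 0.03
e^(−qT) = e^(−0.013·2) = 0.9743;  e^(−rT) = e^(−0.043·2) = 0.9176
C = 463·0.9743·N(0.37) − 459·0.9176·N(0.03) = 463·0.9743·0.6443 − 459·0.9176·0.5120 = 290.6443 − 215.6433 = 75.0010

£75.00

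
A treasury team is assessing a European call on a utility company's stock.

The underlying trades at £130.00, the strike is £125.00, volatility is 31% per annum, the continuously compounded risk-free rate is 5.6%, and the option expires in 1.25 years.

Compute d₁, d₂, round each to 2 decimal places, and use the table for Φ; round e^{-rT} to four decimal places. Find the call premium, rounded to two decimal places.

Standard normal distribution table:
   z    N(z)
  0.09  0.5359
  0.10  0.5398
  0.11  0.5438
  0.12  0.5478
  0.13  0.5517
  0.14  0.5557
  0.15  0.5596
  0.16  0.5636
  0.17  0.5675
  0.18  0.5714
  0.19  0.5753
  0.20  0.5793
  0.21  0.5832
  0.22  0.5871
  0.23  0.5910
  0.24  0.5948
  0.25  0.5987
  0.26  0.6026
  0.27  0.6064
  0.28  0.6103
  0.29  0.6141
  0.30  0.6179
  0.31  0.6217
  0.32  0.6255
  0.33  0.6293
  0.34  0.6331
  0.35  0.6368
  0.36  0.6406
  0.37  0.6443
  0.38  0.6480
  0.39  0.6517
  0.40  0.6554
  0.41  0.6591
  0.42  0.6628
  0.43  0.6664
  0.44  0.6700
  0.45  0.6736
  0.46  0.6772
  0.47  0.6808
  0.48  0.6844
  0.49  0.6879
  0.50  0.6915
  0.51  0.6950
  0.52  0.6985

σ√T = 0.31·√1.25 = 0.3466
d₁ = [ln(130/125) + (0.056 + ½·0.31²)·1.25] / (σ√T) = (0.0392 + 0.1301) / 0.3466 = 0.4884 which rounds to 0.49
d₂ = 0.4884 − 0.3466 = 0.1418 which rounds to 0.14
exp(−rT) = exp(−0.056·1.25) = 0.9324
N(d₁) = N(0.49) = 0.6879;  N(d₂) = N(0.14) = 0.5557
C = 130·0.6879 − 125·0.9324·0.5557 = 89.4270 − 64.7668 = 24.6602

£24.66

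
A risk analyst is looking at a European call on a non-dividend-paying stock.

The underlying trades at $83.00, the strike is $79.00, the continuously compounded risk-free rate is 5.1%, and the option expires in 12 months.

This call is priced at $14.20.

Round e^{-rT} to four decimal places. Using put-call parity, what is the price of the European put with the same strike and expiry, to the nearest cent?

e^(−rT) = e^(−0.051·1) = 0.9503
Put-call parity: C − P = S − K·e^(−rT) = 83 − 79·0.9503 = 83 − 75.0737 = 7.9263
P = C − (C − P) = 14.20 − (7.9263) = 6.2737

$6.27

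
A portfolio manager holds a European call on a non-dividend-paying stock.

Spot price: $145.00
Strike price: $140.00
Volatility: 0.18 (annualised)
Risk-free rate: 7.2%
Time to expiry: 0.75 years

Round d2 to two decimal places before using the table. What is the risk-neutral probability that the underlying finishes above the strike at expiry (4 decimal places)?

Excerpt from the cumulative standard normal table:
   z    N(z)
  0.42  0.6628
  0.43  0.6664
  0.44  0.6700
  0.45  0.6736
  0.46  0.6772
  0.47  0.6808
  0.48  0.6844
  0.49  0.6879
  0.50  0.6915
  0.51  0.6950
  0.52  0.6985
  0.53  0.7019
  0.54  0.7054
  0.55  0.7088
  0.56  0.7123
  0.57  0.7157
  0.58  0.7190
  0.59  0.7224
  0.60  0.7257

0.6879

σ√T = 0.18·√0.75 = 0.1559
ln(S/K) + (r + σ²/2)T = ln(145/140) + (0.072 + 0.18²/2)·0.75 = 0.0351 + 0.0662 = 0.1012
d₁ = 0.1012 / 0.1559 = 0.6495 ⇒ 0.65
d₂ = d₁ − σ√T = 0.6495 − 0.1559 = 0.4936 ⇒ 0.49
Pr(exercise) under Q = N(d₂) = 0.6879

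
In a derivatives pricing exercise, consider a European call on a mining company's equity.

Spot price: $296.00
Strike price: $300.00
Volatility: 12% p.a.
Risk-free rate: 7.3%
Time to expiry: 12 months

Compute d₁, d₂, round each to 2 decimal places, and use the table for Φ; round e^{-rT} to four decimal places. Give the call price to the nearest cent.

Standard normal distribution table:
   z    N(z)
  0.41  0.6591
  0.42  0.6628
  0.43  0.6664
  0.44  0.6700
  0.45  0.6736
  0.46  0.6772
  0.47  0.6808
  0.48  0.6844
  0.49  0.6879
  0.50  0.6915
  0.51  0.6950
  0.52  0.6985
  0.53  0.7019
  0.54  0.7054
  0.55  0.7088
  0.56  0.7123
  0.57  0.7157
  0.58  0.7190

$23.99

σ√T = 0.12·√1 = 0.1200
d₁ = [ln(296/300) + (0.073 + 0.12²/2)·1] / 0.1200 = [-0.0134 + 0.0802] / 0.1200 = 0.5565 ≈ 0.56
d₂ = d₁ − σ√T = 0.5565 − 0.1200 = 0.4365 ≈ 0.44
e^(−rT) = e^(−0.073·1) = 0.9296
N(d₁) = N(0.56) = 0.7123;  N(d₂) = N(0.44) = 0.6700
C = 296·0.7123 − 300·0.9296·0.6700 = 210.8408 − 186.8496 = 23.9912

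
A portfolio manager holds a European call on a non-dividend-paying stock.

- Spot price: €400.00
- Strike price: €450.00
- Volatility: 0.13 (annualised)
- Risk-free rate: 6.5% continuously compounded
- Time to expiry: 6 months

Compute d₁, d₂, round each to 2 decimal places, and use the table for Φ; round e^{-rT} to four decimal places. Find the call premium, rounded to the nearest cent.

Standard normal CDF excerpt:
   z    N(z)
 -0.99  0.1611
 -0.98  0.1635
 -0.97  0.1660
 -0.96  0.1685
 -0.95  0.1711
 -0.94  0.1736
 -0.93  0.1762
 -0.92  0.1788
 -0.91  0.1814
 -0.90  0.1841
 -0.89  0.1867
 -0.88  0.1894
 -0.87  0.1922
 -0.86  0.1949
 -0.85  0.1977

σ√T = 0.13 × 0.7071 = 0.0919
d₁ = [ln(400/450) + (0.065 + ½·0.13²)·0.5] / (σ√T) = (-0.1178 + 0.0367) / 0.0919 = -0.8818 → -0.88
d₂ = -0.8818 − 0.0919 = -0.9737 → -0.97
exp(−rT) = exp(−0.065·0.5) = 0.9680
N(d₁) = N(-0.88) = 0.1894;  N(d₂) = N(-0.97) = 0.1660
C = 400·0.1894 − 450·0.9680·0.1660 = 75.7600 − 72.3096 = 3.4504

€3.45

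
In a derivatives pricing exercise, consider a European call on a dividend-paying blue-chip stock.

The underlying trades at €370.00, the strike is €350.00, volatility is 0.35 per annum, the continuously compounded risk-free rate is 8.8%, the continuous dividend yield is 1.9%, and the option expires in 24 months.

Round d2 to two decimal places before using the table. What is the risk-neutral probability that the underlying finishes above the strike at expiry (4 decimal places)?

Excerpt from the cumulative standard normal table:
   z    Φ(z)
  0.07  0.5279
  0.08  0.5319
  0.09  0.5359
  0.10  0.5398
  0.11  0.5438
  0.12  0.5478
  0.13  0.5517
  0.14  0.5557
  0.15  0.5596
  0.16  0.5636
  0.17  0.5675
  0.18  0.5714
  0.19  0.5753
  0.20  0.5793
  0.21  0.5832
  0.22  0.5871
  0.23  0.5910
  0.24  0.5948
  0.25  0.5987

σ√T = 0.35 × 1.4142 = 0.4950
d₁ = [ln(370/350) + (0.088 − 0.019 + 0.35²/2)·2] / 0.4950 = [0.0556 + 0.2605] / 0.4950 = 0.6386 ≈ 0.64
d₂ = d₁ − σ√T = 0.6386 − 0.4950 = 0.1436 ≈ 0.14
Risk-neutral Pr[S_T > K] = N(d₂) = N(0.14) = 0.5557

0.5557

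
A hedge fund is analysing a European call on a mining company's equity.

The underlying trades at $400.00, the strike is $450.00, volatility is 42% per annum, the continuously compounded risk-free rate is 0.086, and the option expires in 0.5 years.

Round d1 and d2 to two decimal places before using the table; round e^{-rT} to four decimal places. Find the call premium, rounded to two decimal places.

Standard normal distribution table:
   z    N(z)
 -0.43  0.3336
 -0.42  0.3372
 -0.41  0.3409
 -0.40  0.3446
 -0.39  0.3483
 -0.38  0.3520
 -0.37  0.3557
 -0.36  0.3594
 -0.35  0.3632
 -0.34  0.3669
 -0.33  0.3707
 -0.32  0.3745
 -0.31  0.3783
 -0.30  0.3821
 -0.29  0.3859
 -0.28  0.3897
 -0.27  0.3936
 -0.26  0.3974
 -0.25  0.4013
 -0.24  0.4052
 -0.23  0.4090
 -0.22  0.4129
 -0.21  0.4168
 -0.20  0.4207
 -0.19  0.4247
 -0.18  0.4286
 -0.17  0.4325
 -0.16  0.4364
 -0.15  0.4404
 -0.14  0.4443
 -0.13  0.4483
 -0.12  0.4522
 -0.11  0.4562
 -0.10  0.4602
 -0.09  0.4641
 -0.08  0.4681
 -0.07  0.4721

$35.54

σ√T = 0.42·√0.5 = 0.2970
d₁ = [ln(400/450) + (0.086 + ½·0.42²)·0.5] / (σ√T) = (-0.1178 + 0.0871) / 0.2970 = -0.1033 ⇒ -0.10
d₂ = -0.1033 − 0.2970 = -0.4003 ⇒ -0.40
e^(−rT) = e^(−0.086·0.5) = 0.9579
C = 400·N(-0.10) − 450·0.9579·N(-0.40) = 400·0.4602 − 450·0.9579·0.3446 = 184.0800 − 148.5416 = 35.5384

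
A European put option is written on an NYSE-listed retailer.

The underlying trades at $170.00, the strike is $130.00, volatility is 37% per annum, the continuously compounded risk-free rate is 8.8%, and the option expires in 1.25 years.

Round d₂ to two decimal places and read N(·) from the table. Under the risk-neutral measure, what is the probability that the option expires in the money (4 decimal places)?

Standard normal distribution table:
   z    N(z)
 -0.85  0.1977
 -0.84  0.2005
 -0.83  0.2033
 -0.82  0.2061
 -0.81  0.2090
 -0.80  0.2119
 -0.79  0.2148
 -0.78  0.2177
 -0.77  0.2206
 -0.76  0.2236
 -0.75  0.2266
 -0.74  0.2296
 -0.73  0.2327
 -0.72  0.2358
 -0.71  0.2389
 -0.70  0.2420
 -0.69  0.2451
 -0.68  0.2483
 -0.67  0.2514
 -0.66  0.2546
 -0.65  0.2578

0.2389

σ√T = 0.37 × 1.1180 = 0.4137
d₁ = [ln(170/130) + (0.088 + 0.37²/2)·1.25] / 0.4137 = [0.2683 + 0.1956] / 0.4137 = 1.1212 → 1.12
d₂ = d₁ − σ√T = 1.1212 − 0.4137 = 0.7076 → 0.71
Risk-neutral Pr[S_T < K] = N(−d₂) = N(-0.71) = 0.2389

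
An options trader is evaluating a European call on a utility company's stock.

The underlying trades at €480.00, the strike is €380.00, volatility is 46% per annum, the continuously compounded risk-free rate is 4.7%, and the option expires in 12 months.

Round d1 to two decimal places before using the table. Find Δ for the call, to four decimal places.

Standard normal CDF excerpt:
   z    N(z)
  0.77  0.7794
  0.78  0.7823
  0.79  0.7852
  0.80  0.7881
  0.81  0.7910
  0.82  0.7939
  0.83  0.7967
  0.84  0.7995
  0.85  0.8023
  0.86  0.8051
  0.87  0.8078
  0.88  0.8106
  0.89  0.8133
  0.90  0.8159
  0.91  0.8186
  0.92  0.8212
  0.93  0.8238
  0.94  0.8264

0.7995

T = 1;  σ√T = 0.4600
ln(S/K) + (r + σ²/2)T = ln(480/380) + (0.047 + 0.46²/2)·1 = 0.2336 + 0.1528 = 0.3864
d₁ = 0.3864 / 0.4600 = 0.8400 → 0.84
N(d₁) = N(0.84) = 0.7995
Δ_call = N(d₁) = 0.7995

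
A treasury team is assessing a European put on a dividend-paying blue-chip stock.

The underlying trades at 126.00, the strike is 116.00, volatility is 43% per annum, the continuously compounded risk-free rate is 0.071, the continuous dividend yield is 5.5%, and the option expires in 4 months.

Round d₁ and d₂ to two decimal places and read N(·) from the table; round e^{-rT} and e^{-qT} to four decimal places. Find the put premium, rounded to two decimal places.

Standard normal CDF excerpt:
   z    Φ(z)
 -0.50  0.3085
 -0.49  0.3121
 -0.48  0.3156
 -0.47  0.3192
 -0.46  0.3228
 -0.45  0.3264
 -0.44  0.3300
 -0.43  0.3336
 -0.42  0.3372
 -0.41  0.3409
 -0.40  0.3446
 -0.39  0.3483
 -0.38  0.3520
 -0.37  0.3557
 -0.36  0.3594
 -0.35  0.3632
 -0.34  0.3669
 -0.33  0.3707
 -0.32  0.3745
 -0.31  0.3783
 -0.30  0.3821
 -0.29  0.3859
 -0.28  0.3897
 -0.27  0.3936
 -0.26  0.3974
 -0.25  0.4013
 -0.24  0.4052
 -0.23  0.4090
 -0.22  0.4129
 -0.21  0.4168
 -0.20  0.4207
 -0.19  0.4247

7.29

T = 0.3333;  σ√T = 0.2483
d₁ = [ln(126/116) + (0.071 − 0.055 + 0.43²/2)·0.3333] / 0.2483 = [0.0827 + 0.0361] / 0.2483 = 0.4787 ≈ 0.48
d₂ = d₁ − σ√T = 0.4787 − 0.2483 = 0.2304 ≈ 0.23
e^(−qT) = e^(−0.055·0.3333) = 0.9818;  e^(−rT) = e^(−0.071·0.3333) = 0.9766
P = 116·0.9766·N(-0.23) − 126·0.9818·N(-0.48) = 116·0.9766·0.4090 − 126·0.9818·0.3156 = 46.3338 − 39.0419 = 7.2919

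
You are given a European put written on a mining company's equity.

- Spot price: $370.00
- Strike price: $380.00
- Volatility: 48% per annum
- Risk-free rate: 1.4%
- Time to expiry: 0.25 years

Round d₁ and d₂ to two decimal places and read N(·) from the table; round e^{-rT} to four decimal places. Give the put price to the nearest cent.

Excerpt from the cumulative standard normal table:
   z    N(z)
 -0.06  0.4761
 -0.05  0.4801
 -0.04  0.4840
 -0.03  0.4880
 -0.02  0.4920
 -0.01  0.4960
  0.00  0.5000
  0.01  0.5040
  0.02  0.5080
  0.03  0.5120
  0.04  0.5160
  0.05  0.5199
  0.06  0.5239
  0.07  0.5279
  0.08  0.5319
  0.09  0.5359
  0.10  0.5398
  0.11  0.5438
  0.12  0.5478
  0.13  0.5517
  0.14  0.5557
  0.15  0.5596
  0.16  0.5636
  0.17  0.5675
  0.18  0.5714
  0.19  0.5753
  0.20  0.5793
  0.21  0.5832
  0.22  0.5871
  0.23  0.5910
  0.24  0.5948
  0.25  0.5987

$40.28

σ√T = 0.48·√0.25 = 0.2400
d₁ = [ln(370/380) + (0.014 + 0.48²/2)·0.25] / 0.2400 = [-0.0267 + 0.0323] / 0.2400 = 0.0235 → 0.02
d₂ = d₁ − σ√T = 0.0235 − 0.2400 = -0.2165 → -0.22
exp(−rT) = exp(−0.014·0.25) = 0.9965
N(−d₂) = N(0.22) = 0.5871;  N(−d₁) = N(-0.02) = 0.4920
P = 380·0.9965·0.5871 − 370·0.4920 = 222.3172 − 182.0400 = 40.2772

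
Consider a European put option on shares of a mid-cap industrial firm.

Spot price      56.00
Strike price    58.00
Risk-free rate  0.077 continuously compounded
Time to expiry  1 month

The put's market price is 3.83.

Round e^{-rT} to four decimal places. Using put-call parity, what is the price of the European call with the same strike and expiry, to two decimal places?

e^(−rT) = e^(−0.077·0.08333) = 0.9936
Put-call parity: C − P = S − K·e^(−rT) = 56 − 58·0.9936 = 56 − 57.6288 = -1.6288
C = P + (C − P) = 3.83 + (-1.6288) = 2.2012

2.20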